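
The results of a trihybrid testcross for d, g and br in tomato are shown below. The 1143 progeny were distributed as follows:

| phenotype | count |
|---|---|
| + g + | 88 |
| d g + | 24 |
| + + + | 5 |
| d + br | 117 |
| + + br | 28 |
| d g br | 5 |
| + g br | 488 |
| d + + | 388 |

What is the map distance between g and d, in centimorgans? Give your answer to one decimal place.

5.4 centimorgans

The two most frequent reciprocal classes, + g br and d + +, are the parental types, so the F1 was + g br / d + +.
The two rarest classes, d g br and + + +, are the double crossovers. Comparing them with the parentals, only the d allele has switched, so d is the middle locus and the order is g – d – br.
Crossovers in the g–d interval produce the single-crossover classes + + br and d g + (28 + 24 = 52) plus the double crossovers (10).
RF(g–d) = (52 + 10) / 1143 = 62/1143 = 0.0542 → 5.4 centimorgans.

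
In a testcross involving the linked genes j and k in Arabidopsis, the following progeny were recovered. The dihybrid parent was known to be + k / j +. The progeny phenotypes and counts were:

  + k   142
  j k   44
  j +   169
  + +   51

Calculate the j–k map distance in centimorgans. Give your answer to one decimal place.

The recombinant classes are + + and j k: 51 + 44 = 95.
Recombination frequency = 95/406 = 0.2340 ≈ 23.4%, i.e. 23.4 centimorgans.

23.4 centimorgans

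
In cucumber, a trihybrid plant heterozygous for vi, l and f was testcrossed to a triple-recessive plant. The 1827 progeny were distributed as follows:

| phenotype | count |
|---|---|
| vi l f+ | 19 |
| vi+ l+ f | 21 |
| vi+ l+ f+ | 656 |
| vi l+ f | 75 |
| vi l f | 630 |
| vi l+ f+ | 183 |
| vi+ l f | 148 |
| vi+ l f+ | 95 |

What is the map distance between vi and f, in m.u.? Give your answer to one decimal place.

The two most frequent reciprocal classes, vi+ l+ f+ and vi l f, are the parental types, so the F1 was vi+ l+ f+ / vi l f.
The two rarest classes, vi+ l+ f and vi l f+, are the double crossovers. Comparing them with the parentals, only the f allele has switched, so f is the middle locus and the order is l – f – vi.
Crossovers in the f–vi interval produce the single-crossover classes vi l+ f+ and vi+ l f (183 + 148 = 331) plus the double crossovers (40).
RF(f–vi) = (331 + 40) / 1827 = 371/1827 = 0.2031 → 20.3 m.u.

20.3 m.u.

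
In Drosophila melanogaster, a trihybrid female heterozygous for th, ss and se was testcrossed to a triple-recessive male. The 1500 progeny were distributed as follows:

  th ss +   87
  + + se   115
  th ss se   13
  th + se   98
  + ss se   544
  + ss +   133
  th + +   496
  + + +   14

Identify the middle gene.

The two most frequent reciprocal classes, + ss se and th + +, are the parental types, so the F1 was + ss se / th + +.
The two rarest classes, th ss se and + + +, are the double crossovers. Comparing them with the parentals, only the th allele has switched, so th is the middle locus and the order is ss – th – se.

th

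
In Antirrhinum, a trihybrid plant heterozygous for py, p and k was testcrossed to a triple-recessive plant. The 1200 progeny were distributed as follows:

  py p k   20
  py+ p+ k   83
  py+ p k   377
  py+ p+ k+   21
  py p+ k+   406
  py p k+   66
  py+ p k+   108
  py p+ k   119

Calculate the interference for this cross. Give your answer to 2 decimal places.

The two most frequent reciprocal classes, py p+ k+ and py+ p k, are the parental types, so the F1 was py p+ k+ / py+ p k.
The two rarest classes, py+ p+ k+ and py p k, are the double crossovers. Comparing them with the parentals, only the py allele has switched, so py is the middle locus and the order is p – py – k.
p–py: (149 + 41)/1200 = 0.1583; py–k: (227 + 41)/1200 = 0.2233.
Expected DCO frequency = 0.1583 × 0.2233 ≈ 0.03535; observed = 41/1200 ≈ 0.03417.
Coefficient of coincidence = 0.03417/0.03535 ≈ 0.97; interference = 1 − 0.97 = 0.03.

0.03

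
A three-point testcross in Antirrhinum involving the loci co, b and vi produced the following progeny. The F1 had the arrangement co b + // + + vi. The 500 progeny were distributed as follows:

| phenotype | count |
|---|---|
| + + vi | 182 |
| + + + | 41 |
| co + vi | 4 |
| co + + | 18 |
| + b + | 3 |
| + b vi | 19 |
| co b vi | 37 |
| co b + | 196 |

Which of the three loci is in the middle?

co

The two rarest classes, + b + and co + vi, are the double crossovers. Comparing them with the parentals, only the co allele has switched, so co is the middle locus and the order is vi – co – b.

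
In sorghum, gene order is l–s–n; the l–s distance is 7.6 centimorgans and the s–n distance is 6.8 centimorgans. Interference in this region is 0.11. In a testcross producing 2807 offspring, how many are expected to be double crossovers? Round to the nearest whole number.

13

Map distances give recombination frequencies of 0.076 and 0.068 for the two intervals.
With interference 0.11 (so coincidence = 0.89), expected double-crossover frequency = 0.076 × 0.068 × 0.89 = 0.00460.
Expected number = 0.00460 × 2807 = 12.91 ≈ 13.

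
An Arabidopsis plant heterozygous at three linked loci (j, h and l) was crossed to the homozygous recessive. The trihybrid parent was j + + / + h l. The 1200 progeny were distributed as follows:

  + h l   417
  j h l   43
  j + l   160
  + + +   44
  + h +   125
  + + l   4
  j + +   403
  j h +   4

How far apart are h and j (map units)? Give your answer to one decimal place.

The two rarest classes, j h + and + + l, are the double crossovers. Comparing them with the parentals, only the h allele has switched, so h is the middle locus and the order is l – h – j.
Crossovers in the h–j interval produce the single-crossover classes + + + and j h l (44 + 43 = 87) plus the double crossovers (8).
RF(h–j) = (87 + 8) / 1200 = 95/1200 = 0.0792 → 7.9 map units.

7.9 map units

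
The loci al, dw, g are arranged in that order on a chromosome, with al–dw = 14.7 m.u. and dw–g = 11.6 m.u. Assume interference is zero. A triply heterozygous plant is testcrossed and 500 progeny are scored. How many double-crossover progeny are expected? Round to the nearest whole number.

Map distances give recombination frequencies of 0.147 and 0.116 for the two intervals.
With no interference, expected double-crossover frequency = 0.147 × 0.116 = 0.01705.
Expected number = 0.01705 × 500 = 8.53 ≈ 9.

9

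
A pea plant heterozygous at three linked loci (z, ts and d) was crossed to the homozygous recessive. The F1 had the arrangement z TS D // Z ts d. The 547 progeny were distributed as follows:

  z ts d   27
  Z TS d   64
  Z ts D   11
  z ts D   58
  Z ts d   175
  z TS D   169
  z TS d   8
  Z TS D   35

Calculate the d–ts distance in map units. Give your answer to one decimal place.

25.8 map units

The two rarest classes, z TS d and Z ts D, are the double crossovers. Comparing them with the parentals, only the d allele has switched, so d is the middle locus and the order is z – d – ts.
Crossovers in the d–ts interval produce the single-crossover classes z ts D and Z TS d (58 + 64 = 122) plus the double crossovers (19).
RF(d–ts) = (122 + 19) / 547 = 141/547 = 0.2578 → 25.8 map units.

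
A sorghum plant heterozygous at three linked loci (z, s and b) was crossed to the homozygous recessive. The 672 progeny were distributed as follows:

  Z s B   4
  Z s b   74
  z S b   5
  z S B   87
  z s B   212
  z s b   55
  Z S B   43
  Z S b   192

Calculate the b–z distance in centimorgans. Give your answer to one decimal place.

15.9 centimorgans

The two most frequent reciprocal classes, z s B and Z S b, are the parental types, so the F1 was z s B / Z S b.
The two rarest classes, Z s B and z S b, are the double crossovers. Comparing them with the parentals, only the z allele has switched, so z is the middle locus and the order is b – z – s.
Crossovers in the b–z interval produce the single-crossover classes z s b and Z S B (55 + 43 = 98) plus the double crossovers (9).
RF(b–z) = (98 + 9) / 672 = 107/672 = 0.1592 → 15.9 centimorgans.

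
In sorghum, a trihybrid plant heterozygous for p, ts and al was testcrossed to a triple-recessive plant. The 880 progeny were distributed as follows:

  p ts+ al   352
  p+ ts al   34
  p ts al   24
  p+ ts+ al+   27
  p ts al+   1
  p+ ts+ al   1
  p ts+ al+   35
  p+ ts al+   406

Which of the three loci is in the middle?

The two most frequent reciprocal classes, p+ ts al+ and p ts+ al, are the parental types, so the F1 was p+ ts al+ / p ts+ al.
The two rarest classes, p ts al+ and p+ ts+ al, are the double crossovers. Comparing them with the parentals, only the p allele has switched, so p is the middle locus and the order is ts – p – al.

p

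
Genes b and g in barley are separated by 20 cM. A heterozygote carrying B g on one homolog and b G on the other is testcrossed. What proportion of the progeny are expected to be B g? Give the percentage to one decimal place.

40.0%

A map distance of 20 cM corresponds to a recombination frequency of 0.200.
The F1 is B g / b G, so B g is a parental gamete class with expected frequency (1 − r)/2 = 0.800/2 = 0.4000.
That is 0.4000 = 40.0% of the progeny.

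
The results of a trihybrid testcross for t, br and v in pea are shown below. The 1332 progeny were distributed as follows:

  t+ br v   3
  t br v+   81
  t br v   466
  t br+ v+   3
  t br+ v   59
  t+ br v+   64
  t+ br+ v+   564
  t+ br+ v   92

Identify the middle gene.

The two most frequent reciprocal classes, t+ br+ v+ and t br v, are the parental types, so the F1 was t+ br+ v+ / t br v.
The two rarest classes, t br+ v+ and t+ br v, are the double crossovers. Comparing them with the parentals, only the t allele has switched, so t is the middle locus and the order is br – t – v.

t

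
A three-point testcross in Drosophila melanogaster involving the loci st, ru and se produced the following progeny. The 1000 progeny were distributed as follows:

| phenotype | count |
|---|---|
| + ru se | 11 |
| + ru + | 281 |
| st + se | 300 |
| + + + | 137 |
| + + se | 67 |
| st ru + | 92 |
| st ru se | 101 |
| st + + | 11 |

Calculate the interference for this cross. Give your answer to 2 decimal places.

The two most frequent reciprocal classes, st + se and + ru +, are the parental types, so the F1 was st + se / + ru +.
The two rarest classes, st + + and + ru se, are the double crossovers. Comparing them with the parentals, only the se allele has switched, so se is the middle locus and the order is ru – se – st.
ru–se: (238 + 22)/1000 = 0.2600; se–st: (159 + 22)/1000 = 0.1810.
Expected DCO frequency = 0.2600 × 0.1810 ≈ 0.04706; observed = 22/1000 ≈ 0.02200.
Coefficient of coincidence = 0.02200/0.04706 ≈ 0.47; interference = 1 − 0.47 = 0.53.

0.53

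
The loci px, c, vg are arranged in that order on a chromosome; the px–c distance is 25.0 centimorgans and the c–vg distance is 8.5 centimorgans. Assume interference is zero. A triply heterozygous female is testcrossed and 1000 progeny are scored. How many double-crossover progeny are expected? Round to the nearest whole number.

21

Map distances give recombination frequencies of 0.250 and 0.085 for the two intervals.
With no interference, expected double-crossover frequency = 0.250 × 0.085 = 0.02125.
Expected number = 0.02125 × 1000 = 21.25 ≈ 21.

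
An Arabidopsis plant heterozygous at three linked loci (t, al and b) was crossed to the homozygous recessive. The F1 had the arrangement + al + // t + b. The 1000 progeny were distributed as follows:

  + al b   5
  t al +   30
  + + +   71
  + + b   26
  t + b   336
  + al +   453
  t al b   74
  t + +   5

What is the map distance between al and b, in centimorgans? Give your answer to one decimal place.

The two rarest classes, + al b and t + +, are the double crossovers. Comparing them with the parentals, only the b allele has switched, so b is the middle locus and the order is al – b – t.
Crossovers in the al–b interval produce the single-crossover classes + + + and t al b (71 + 74 = 145) plus the double crossovers (10).
RF(al–b) = (145 + 10) / 1000 = 155/1000 = 0.1550 → 15.5 centimorgans.

15.5 centimorgans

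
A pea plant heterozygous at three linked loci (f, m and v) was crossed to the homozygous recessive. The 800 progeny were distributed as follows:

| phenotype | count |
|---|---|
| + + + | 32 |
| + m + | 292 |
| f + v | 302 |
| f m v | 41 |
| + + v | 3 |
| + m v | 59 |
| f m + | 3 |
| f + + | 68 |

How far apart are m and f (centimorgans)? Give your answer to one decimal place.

The two most frequent reciprocal classes, + m + and f + v, are the parental types, so the F1 was + m + / f + v.
The two rarest classes, f m + and + + v, are the double crossovers. Comparing them with the parentals, only the f allele has switched, so f is the middle locus and the order is m – f – v.
Crossovers in the m–f interval produce the single-crossover classes + + + and f m v (32 + 41 = 73) plus the double crossovers (6).
RF(m–f) = (73 + 6) / 800 = 79/800 = 0.0988 → 9.9 centimorgans.

9.9 centimorgans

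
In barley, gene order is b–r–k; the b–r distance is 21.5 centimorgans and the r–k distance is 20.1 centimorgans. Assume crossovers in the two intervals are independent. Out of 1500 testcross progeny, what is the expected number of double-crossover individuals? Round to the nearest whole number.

Map distances give recombination frequencies of 0.215 and 0.201 for the two intervals.
With no interference, expected double-crossover frequency = 0.215 × 0.201 = 0.04322.
Expected number = 0.04322 × 1500 = 64.82 ≈ 65.

65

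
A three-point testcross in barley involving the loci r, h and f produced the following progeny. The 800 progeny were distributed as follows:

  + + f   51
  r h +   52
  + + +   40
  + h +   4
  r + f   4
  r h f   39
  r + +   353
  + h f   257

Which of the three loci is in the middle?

f

The two most frequent reciprocal classes, + h f and r + +, are the parental types, so the F1 was + h f / r + +.
The two rarest classes, + h + and r + f, are the double crossovers. Comparing them with the parentals, only the f allele has switched, so f is the middle locus and the order is r – f – h.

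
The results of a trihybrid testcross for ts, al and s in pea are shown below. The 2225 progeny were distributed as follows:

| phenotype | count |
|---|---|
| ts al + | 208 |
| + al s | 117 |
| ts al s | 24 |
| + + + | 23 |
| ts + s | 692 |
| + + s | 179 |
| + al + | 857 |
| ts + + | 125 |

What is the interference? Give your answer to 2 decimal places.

The two most frequent reciprocal classes, ts + s and + al +, are the parental types, so the F1 was ts + s / + al +.
The two rarest classes, ts al s and + + +, are the double crossovers. Comparing them with the parentals, only the al allele has switched, so al is the middle locus and the order is ts – al – s.
ts–al: (387 + 47)/2225 = 0.1951; al–s: (242 + 47)/2225 = 0.1299.
Expected DCO frequency = 0.1951 × 0.1299 ≈ 0.02534; observed = 47/2225 ≈ 0.02112.
Coefficient of coincidence = 0.02112/0.02534 ≈ 0.83; interference = 1 − 0.83 = 0.17.

0.17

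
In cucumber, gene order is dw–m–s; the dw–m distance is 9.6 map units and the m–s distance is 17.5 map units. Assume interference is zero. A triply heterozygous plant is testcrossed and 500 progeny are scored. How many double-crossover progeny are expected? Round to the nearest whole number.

Map distances give recombination frequencies of 0.096 and 0.175 for the two intervals.
With no interference, expected double-crossover frequency = 0.096 × 0.175 = 0.01680.
Expected number = 0.01680 × 500 = 8.40 ≈ 8.

8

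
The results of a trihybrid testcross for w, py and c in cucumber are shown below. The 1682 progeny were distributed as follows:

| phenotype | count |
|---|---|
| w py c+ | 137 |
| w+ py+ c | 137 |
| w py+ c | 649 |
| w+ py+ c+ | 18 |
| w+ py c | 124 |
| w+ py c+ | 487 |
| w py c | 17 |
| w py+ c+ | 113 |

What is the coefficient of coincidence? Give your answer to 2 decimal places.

0.70

The two most frequent reciprocal classes, w py+ c and w+ py c+, are the parental types, so the F1 was w py+ c / w+ py c+.
The two rarest classes, w py c and w+ py+ c+, are the double crossovers. Comparing them with the parentals, only the py allele has switched, so py is the middle locus and the order is w – py – c.
w–py: (274 + 35)/1682 = 0.1837; py–c: (237 + 35)/1682 = 0.1617.
Expected DCO frequency = 0.1837 × 0.1617 ≈ 0.02970; observed = 35/1682 ≈ 0.02081.
Coefficient of coincidence = 0.02081/0.02970 ≈ 0.70.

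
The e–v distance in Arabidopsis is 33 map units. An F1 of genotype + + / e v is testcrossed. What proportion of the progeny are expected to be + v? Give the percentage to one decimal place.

16.5%

A map distance of 33 map units corresponds to a recombination frequency of 0.330.
The F1 is + + / e v, so + v is a recombinant gamete class with expected frequency r/2 = 0.330/2 = 0.1650.
That is 0.1650 = 16.5% of the progeny.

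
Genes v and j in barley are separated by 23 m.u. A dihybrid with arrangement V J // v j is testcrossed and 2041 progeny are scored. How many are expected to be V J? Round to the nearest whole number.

A map distance of 23 m.u. corresponds to a recombination frequency of 0.230.
The F1 is V J / v j, so V J is a parental gamete class with expected frequency (1 − r)/2 = 0.770/2 = 0.3850.
Expected number = 0.3850 × 2041 = 785.78 ≈ 786.

786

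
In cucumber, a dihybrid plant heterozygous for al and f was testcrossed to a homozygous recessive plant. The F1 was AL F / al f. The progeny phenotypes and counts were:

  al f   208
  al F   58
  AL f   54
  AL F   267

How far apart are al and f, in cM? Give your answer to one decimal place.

The recombinant classes are AL f and al F: 54 + 58 = 112.
Recombination frequency = 112/587 = 0.1908 ≈ 19.1%, i.e. 19.1 cM.

19.1 cM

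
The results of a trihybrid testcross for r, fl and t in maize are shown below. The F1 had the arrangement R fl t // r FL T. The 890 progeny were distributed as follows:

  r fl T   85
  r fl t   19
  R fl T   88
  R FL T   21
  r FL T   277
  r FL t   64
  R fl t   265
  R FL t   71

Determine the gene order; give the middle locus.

r

The two rarest classes, r fl t and R FL T, are the double crossovers. Comparing them with the parentals, only the r allele has switched, so r is the middle locus and the order is fl – r – t.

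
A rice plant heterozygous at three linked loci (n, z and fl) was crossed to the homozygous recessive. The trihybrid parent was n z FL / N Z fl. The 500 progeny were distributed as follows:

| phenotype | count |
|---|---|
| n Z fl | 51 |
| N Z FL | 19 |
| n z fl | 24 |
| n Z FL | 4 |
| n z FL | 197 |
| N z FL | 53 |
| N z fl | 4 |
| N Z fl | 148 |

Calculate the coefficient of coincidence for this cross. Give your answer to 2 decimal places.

0.70

The two rarest classes, n Z FL and N z fl, are the double crossovers. Comparing them with the parentals, only the z allele has switched, so z is the middle locus and the order is fl – z – n.
fl–z: (43 + 8)/500 = 0.1020; z–n: (104 + 8)/500 = 0.2240.
Expected DCO frequency = 0.1020 × 0.2240 ≈ 0.02285; observed = 8/500 ≈ 0.01600.
Coefficient of coincidence = 0.01600/0.02285 ≈ 0.70.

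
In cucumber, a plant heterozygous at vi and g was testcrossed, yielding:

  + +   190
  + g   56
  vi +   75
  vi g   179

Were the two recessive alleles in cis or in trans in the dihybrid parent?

The two most frequent classes are + + (190) and vi g (179); these are the parental (non-recombinant) types.
So the F1 carried + + on one chromosome and vi g on the other — the recessive alleles are on the same chromosome (cis / coupling).

cis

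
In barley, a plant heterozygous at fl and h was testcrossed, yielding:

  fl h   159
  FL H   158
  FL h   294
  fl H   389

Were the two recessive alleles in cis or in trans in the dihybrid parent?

The two most frequent classes are FL h (294) and fl H (389); these are the parental (non-recombinant) types.
So the F1 carried FL h on one chromosome and fl H on the other — the recessive alleles are on opposite chromosomes (trans / repulsion).

trans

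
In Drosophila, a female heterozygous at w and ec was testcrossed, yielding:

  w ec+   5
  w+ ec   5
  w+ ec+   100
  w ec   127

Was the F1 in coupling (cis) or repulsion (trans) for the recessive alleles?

cis

The two most frequent classes are w+ ec+ (100) and w ec (127); these are the parental (non-recombinant) types.
So the F1 carried w+ ec+ on one chromosome and w ec on the other — the recessive alleles are on the same chromosome (cis / coupling).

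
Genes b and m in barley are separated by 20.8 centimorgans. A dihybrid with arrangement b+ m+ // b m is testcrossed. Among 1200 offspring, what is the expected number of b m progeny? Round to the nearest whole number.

475

A map distance of 20.8 centimorgans corresponds to a recombination frequency of 0.208.
The F1 is b+ m+ / b m, so b m is a parental gamete class with expected frequency (1 − r)/2 = 0.792/2 = 0.3960.
Expected number = 0.3960 × 1200 = 475.20 ≈ 475.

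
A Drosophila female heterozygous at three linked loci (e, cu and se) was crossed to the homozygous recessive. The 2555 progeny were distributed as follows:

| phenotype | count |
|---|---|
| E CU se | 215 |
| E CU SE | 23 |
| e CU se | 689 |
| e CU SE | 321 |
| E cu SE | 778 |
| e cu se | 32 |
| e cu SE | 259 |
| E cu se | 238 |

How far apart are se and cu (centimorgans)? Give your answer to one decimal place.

The two most frequent reciprocal classes, e CU se and E cu SE, are the parental types, so the F1 was e CU se / E cu SE.
The two rarest classes, e cu se and E CU SE, are the double crossovers. Comparing them with the parentals, only the cu allele has switched, so cu is the middle locus and the order is se – cu – e.
Crossovers in the se–cu interval produce the single-crossover classes e CU SE and E cu se (321 + 238 = 559) plus the double crossovers (55).
RF(se–cu) = (559 + 55) / 2555 = 614/2555 = 0.2403 → 24.0 centimorgans.

24.0 centimorgans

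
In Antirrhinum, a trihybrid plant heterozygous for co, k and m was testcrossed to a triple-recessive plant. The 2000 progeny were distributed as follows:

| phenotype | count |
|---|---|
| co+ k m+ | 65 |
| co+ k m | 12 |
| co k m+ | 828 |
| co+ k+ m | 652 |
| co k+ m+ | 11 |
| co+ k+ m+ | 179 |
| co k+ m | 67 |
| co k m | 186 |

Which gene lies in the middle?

k

The two most frequent reciprocal classes, co+ k+ m and co k m+, are the parental types, so the F1 was co+ k+ m / co k m+.
The two rarest classes, co+ k m and co k+ m+, are the double crossovers. Comparing them with the parentals, only the k allele has switched, so k is the middle locus and the order is m – k – co.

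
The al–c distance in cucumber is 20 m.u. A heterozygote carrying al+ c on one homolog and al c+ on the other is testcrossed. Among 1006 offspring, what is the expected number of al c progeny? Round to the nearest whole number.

A map distance of 20 m.u. corresponds to a recombination frequency of 0.200.
The F1 is al+ c / al c+, so al c is a recombinant gamete class with expected frequency r/2 = 0.200/2 = 0.1000.
Expected number = 0.1000 × 1006 = 100.60 ≈ 101.

101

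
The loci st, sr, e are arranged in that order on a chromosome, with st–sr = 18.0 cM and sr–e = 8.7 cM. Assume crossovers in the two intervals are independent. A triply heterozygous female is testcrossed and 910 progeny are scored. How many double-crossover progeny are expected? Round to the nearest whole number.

14

Map distances give recombination frequencies of 0.180 and 0.087 for the two intervals.
With no interference, expected double-crossover frequency = 0.180 × 0.087 = 0.01566.
Expected number = 0.01566 × 910 = 14.25 ≈ 14.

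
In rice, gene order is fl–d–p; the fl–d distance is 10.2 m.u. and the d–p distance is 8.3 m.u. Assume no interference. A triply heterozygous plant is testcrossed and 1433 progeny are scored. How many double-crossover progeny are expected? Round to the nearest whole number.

Map distances give recombination frequencies of 0.102 and 0.083 for the two intervals.
With no interference, expected double-crossover frequency = 0.102 × 0.083 = 0.00847.
Expected number = 0.00847 × 1433 = 12.13 ≈ 12.

12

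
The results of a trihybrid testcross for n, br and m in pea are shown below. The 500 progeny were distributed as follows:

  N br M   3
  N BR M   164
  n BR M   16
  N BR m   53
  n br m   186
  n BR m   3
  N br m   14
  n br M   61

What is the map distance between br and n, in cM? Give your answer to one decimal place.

The two most frequent reciprocal classes, N BR M and n br m, are the parental types, so the F1 was N BR M / n br m.
The two rarest classes, N br M and n BR m, are the double crossovers. Comparing them with the parentals, only the br allele has switched, so br is the middle locus and the order is n – br – m.
Crossovers in the n–br interval produce the single-crossover classes n BR M and N br m (16 + 14 = 30) plus the double crossovers (6).
RF(n–br) = (30 + 6) / 500 = 36/500 = 0.0720 → 7.2 cM.

7.2 cM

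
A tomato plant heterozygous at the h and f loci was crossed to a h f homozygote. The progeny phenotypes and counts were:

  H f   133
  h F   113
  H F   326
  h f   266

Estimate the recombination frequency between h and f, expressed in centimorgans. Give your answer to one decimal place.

29.4 centimorgans

The two most frequent classes, H F (326) and h f (266), are the parental types, so the F1 was H F / h f.
The recombinant classes are H f and h F: 133 + 113 = 246.
Recombination frequency = 246/838 = 0.2936 ≈ 29.4%, i.e. 29.4 centimorgans.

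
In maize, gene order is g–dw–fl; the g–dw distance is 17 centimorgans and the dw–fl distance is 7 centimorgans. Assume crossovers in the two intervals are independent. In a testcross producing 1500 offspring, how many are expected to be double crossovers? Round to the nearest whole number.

18

Map distances give recombination frequencies of 0.170 and 0.070 for the two intervals.
With no interference, expected double-crossover frequency = 0.170 × 0.070 = 0.01190.
Expected number = 0.01190 × 1500 = 17.85 ≈ 18.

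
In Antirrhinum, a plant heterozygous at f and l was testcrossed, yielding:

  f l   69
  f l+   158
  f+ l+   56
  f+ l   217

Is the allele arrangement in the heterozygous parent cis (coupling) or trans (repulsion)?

trans

The two most frequent classes are f+ l (217) and f l+ (158); these are the parental (non-recombinant) types.
So the F1 carried f+ l on one chromosome and f l+ on the other — the recessive alleles are on opposite chromosomes (trans / repulsion).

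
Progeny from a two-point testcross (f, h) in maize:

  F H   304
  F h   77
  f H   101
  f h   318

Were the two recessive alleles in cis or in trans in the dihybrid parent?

The two most frequent classes are F H (304) and f h (318); these are the parental (non-recombinant) types.
So the F1 carried F H on one chromosome and f h on the other — the recessive alleles are on the same chromosome (cis / coupling).

cis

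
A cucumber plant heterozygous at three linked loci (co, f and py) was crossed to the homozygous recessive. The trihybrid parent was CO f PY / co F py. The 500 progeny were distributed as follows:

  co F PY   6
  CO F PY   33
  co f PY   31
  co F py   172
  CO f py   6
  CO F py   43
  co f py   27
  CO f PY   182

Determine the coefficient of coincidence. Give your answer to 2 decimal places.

0.97

The two rarest classes, CO f py and co F PY, are the double crossovers. Comparing them with the parentals, only the py allele has switched, so py is the middle locus and the order is co – py – f.
co–py: (74 + 12)/500 = 0.1720; py–f: (60 + 12)/500 = 0.1440.
Expected DCO frequency = 0.1720 × 0.1440 ≈ 0.02477; observed = 12/500 ≈ 0.02400.
Coefficient of coincidence = 0.02400/0.02477 ≈ 0.97.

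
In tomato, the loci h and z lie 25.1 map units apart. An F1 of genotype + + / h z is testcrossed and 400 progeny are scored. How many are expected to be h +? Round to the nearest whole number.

A map distance of 25.1 map units corresponds to a recombination frequency of 0.251.
The F1 is + + / h z, so h + is a recombinant gamete class with expected frequency r/2 = 0.251/2 = 0.1255.
Expected number = 0.1255 × 400 = 50.20 ≈ 50.

50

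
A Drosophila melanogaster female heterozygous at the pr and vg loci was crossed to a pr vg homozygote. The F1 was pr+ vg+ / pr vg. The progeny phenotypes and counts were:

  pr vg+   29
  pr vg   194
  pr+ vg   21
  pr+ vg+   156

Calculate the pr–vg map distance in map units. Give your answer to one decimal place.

12.5 map units

The recombinant classes are pr+ vg and pr vg+: 21 + 29 = 50.
Recombination frequency = 50/400 = 0.1250 ≈ 12.5%, i.e. 12.5 map units.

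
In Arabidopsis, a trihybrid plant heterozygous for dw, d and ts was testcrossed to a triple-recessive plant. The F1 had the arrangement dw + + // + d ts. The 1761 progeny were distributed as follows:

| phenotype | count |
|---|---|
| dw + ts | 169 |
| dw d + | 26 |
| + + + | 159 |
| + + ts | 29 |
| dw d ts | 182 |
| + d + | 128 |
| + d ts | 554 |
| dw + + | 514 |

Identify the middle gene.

d

The two rarest classes, dw d + and + + ts, are the double crossovers. Comparing them with the parentals, only the d allele has switched, so d is the middle locus and the order is ts – d – dw.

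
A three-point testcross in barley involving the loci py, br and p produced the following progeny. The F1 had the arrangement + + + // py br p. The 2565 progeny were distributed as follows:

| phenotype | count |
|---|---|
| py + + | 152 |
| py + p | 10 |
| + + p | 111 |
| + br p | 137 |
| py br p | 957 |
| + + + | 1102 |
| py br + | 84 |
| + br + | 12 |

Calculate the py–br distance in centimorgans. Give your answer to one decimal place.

12.1 centimorgans

The two rarest classes, + br + and py + p, are the double crossovers. Comparing them with the parentals, only the br allele has switched, so br is the middle locus and the order is py – br – p.
Crossovers in the py–br interval produce the single-crossover classes py + + and + br p (152 + 137 = 289) plus the double crossovers (22).
RF(py–br) = (289 + 22) / 2565 = 311/2565 = 0.1212 → 12.1 centimorgans.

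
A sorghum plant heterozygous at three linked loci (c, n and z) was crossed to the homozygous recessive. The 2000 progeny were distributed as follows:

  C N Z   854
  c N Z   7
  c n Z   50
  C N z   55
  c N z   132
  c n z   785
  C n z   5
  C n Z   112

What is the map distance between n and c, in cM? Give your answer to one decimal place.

12.8 cM

The two most frequent reciprocal classes, C N Z and c n z, are the parental types, so the F1 was C N Z / c n z.
The two rarest classes, c N Z and C n z, are the double crossovers. Comparing them with the parentals, only the c allele has switched, so c is the middle locus and the order is n – c – z.
Crossovers in the n–c interval produce the single-crossover classes C n Z and c N z (112 + 132 = 244) plus the double crossovers (12).
RF(n–c) = (244 + 12) / 2000 = 256/2000 = 0.1280 → 12.8 cM.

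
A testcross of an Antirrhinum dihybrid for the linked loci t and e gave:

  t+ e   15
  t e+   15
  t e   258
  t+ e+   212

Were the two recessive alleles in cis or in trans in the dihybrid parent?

cis

The two most frequent classes are t+ e+ (212) and t e (258); these are the parental (non-recombinant) types.
So the F1 carried t+ e+ on one chromosome and t e on the other — the recessive alleles are on the same chromosome (cis / coupling).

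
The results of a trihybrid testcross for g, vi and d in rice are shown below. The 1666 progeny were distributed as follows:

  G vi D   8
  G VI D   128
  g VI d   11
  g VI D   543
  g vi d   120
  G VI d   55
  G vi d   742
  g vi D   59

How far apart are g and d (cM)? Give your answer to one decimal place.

16.0 cM

The two most frequent reciprocal classes, G vi d and g VI D, are the parental types, so the F1 was G vi d / g VI D.
The two rarest classes, G vi D and g VI d, are the double crossovers. Comparing them with the parentals, only the d allele has switched, so d is the middle locus and the order is vi – d – g.
Crossovers in the d–g interval produce the single-crossover classes g vi d and G VI D (120 + 128 = 248) plus the double crossovers (19).
RF(d–g) = (248 + 19) / 1666 = 267/1666 = 0.1603 → 16.0 cM.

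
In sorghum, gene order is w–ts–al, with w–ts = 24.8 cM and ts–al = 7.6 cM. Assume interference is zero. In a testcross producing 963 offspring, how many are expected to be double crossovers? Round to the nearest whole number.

18

Map distances give recombination frequencies of 0.248 and 0.076 for the two intervals.
With no interference, expected double-crossover frequency = 0.248 × 0.076 = 0.01885.
Expected number = 0.01885 × 963 = 18.15 ≈ 18.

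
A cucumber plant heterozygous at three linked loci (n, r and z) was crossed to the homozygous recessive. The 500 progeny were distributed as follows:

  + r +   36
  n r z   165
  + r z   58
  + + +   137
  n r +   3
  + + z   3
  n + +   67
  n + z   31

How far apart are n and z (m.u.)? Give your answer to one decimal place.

26.2 m.u.

The two most frequent reciprocal classes, n r z and + + +, are the parental types, so the F1 was n r z / + + +.
The two rarest classes, n r + and + + z, are the double crossovers. Comparing them with the parentals, only the z allele has switched, so z is the middle locus and the order is r – z – n.
Crossovers in the z–n interval produce the single-crossover classes + r z and n + + (58 + 67 = 125) plus the double crossovers (6).
RF(z–n) = (125 + 6) / 500 = 131/500 = 0.2620 → 26.2 m.u.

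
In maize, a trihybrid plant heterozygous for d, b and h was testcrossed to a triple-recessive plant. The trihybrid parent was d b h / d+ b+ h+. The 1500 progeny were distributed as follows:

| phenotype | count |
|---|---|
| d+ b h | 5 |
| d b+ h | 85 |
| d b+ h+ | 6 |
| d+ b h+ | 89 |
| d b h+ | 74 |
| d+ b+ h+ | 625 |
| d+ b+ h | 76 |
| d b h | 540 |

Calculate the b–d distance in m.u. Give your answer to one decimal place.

12.3 m.u.

The two rarest classes, d+ b h and d b+ h+, are the double crossovers. Comparing them with the parentals, only the d allele has switched, so d is the middle locus and the order is h – d – b.
Crossovers in the d–b interval produce the single-crossover classes d b+ h and d+ b h+ (85 + 89 = 174) plus the double crossovers (11).
RF(d–b) = (174 + 11) / 1500 = 185/1500 = 0.1233 → 12.3 m.u.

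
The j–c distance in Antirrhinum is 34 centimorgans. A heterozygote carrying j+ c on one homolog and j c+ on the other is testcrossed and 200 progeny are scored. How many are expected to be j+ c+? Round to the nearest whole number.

A map distance of 34 centimorgans corresponds to a recombination frequency of 0.340.
The F1 is j+ c / j c+, so j+ c+ is a recombinant gamete class with expected frequency r/2 = 0.340/2 = 0.1700.
Expected number = 0.1700 × 200 = 34.00 ≈ 34.

34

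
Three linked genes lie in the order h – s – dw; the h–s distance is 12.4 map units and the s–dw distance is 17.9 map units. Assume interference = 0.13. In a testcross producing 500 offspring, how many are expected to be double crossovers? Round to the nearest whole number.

Map distances give recombination frequencies of 0.124 and 0.179 for the two intervals.
With interference 0.13 (so coincidence = 0.87), expected double-crossover frequency = 0.124 × 0.179 × 0.87 = 0.01931.
Expected number = 0.01931 × 500 = 9.66 ≈ 10.

10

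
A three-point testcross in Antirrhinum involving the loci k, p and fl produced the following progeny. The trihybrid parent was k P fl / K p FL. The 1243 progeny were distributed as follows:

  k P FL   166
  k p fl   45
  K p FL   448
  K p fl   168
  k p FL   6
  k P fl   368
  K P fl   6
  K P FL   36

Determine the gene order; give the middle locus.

The two rarest classes, K P fl and k p FL, are the double crossovers. Comparing them with the parentals, only the k allele has switched, so k is the middle locus and the order is p – k – fl.

k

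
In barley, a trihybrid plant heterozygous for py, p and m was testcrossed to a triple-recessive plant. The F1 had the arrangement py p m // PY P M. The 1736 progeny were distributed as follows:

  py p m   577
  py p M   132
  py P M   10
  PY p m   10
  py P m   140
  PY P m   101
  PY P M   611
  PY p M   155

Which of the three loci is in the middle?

py

The two rarest classes, PY p m and py P M, are the double crossovers. Comparing them with the parentals, only the py allele has switched, so py is the middle locus and the order is p – py – m.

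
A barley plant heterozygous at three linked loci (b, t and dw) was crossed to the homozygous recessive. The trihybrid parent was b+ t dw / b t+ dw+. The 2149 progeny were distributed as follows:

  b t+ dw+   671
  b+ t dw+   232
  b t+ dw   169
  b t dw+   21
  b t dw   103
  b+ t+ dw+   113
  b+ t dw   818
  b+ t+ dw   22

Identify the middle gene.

The two rarest classes, b+ t+ dw and b t dw+, are the double crossovers. Comparing them with the parentals, only the t allele has switched, so t is the middle locus and the order is b – t – dw.

t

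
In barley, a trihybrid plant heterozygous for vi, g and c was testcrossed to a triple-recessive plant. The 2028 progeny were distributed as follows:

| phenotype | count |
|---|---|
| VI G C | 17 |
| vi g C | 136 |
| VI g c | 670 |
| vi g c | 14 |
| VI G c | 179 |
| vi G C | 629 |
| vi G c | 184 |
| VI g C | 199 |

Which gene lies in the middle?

vi

The two most frequent reciprocal classes, vi G C and VI g c, are the parental types, so the F1 was vi G C / VI g c.
The two rarest classes, VI G C and vi g c, are the double crossovers. Comparing them with the parentals, only the vi allele has switched, so vi is the middle locus and the order is c – vi – g.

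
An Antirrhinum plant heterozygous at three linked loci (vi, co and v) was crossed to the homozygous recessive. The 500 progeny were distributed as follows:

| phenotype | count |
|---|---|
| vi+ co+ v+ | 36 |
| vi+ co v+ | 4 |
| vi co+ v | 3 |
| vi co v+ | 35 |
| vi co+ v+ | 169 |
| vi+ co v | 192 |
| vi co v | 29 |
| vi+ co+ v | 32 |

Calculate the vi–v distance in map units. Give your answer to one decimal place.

14.4 map units

The two most frequent reciprocal classes, vi co+ v+ and vi+ co v, are the parental types, so the F1 was vi co+ v+ / vi+ co v.
The two rarest classes, vi co+ v and vi+ co v+, are the double crossovers. Comparing them with the parentals, only the v allele has switched, so v is the middle locus and the order is co – v – vi.
Crossovers in the v–vi interval produce the single-crossover classes vi+ co+ v+ and vi co v (36 + 29 = 65) plus the double crossovers (7).
RF(v–vi) = (65 + 7) / 500 = 72/500 = 0.1440 → 14.4 map units.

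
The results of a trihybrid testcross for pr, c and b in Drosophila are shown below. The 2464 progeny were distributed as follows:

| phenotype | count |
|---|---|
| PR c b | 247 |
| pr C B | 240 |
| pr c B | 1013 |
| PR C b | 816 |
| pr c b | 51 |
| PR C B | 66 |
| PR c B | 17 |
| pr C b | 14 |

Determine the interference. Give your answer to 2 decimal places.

0.00

The two most frequent reciprocal classes, pr c B and PR C b, are the parental types, so the F1 was pr c B / PR C b.
The two rarest classes, PR c B and pr C b, are the double crossovers. Comparing them with the parentals, only the pr allele has switched, so pr is the middle locus and the order is b – pr – c.
b–pr: (117 + 31)/2464 = 0.0601; pr–c: (487 + 31)/2464 = 0.2102.
Expected DCO frequency = 0.0601 × 0.2102 ≈ 0.01263; observed = 31/2464 ≈ 0.01258.
Coefficient of coincidence = 0.01258/0.01263 ≈ 1.00; interference = 1 − 1.00 = 0.00.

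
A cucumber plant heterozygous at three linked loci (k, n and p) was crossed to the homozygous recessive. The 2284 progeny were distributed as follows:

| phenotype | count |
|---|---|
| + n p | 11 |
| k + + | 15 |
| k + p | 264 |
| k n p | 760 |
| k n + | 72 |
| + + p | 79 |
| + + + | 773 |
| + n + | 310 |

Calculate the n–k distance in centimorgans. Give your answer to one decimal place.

26.3 centimorgans

The two most frequent reciprocal classes, k n p and + + +, are the parental types, so the F1 was k n p / + + +.
The two rarest classes, + n p and k + +, are the double crossovers. Comparing them with the parentals, only the k allele has switched, so k is the middle locus and the order is p – k – n.
Crossovers in the k–n interval produce the single-crossover classes k + p and + n + (264 + 310 = 574) plus the double crossovers (26).
RF(k–n) = (574 + 26) / 2284 = 600/2284 = 0.2627 → 26.3 centimorgans.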